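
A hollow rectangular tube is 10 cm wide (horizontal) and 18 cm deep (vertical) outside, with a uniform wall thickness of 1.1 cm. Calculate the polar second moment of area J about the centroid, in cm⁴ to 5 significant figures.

Decompose the section into non-overlapping parts with the origin at the bottom-left of its bounding rectangle.
Outer rectangle: 10 × 18, A = 180 cm², y = 9 cm, Ī = 4 860 cm⁴.
Inner void (subtracted): 7.8 × 15.8, A = 123.24 cm², y = 9 cm, Ī = 2563.803 cm⁴.
By symmetry the centroid is at mid-height, ȳ = 9 cm.
All pieces are centred on the centroidal x-axis, so I = ΣĪ (holes subtracted) = 2296.197 cm⁴.
Repeating about the centroidal y-axis gives I_y = 875.1732 cm⁴.
Polar second moment: J = I_x + I_y = 3171.37 cm⁴.

J ≈ 3171.4 cm⁴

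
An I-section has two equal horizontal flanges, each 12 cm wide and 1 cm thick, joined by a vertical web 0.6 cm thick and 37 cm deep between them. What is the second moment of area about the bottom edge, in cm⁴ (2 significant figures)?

Break the section into simple shapes (no overlaps), measuring from the bottom-left corner of the bounding box.
Bottom flange: 12 × 1, A = 12 cm², y = 0.5 cm, Ī = 1 cm⁴.
Web: 0.6 × 37, A = 22.2 cm², y = 19.5 cm, Ī = 2 533 cm⁴.
Top flange: 12 × 1, A = 12 cm², y = 38.5 cm, Ī = 1 cm⁴.
Transfer each piece to the base of the section using Ī + A·d² with d = y − 0:
  bottom flange: d = 0.5 cm → contributes +4 cm⁴
  web: d = 19.5 cm → contributes +10 974 cm⁴
  top flange: d = 38.5 cm → contributes +17 788 cm⁴
Total I = 28 766 cm⁴.

I_base ≈ 2.9 × 10⁴ cm⁴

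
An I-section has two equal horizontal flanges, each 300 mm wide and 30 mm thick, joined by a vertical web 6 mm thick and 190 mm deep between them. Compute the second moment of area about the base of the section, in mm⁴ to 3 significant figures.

Decompose the section into non-overlapping parts with the origin at the bottom-left of its bounding rectangle.
Bottom flange: 300 × 30, A = 9 000 mm², y = 15 mm, Ī = 675 000 mm⁴.
Web: 6 × 190, A = 1 140 mm², y = 125 mm, Ī = 3 429 500 mm⁴.
Top flange: 300 × 30, A = 9 000 mm², y = 235 mm, Ī = 675 000 mm⁴.
Transfer each piece to the bottom edge using Ī + A·d² with d = y − 0:
  bottom flange: d = 15 mm → contributes +2 700 000 mm⁴
  web: d = 125 mm → contributes +21 242 000 mm⁴
  top flange: d = 235 mm → contributes +497 700 000 mm⁴
Total I = 521 642 000 mm⁴.

I_base ≈ 5.22 × 10⁸ mm⁴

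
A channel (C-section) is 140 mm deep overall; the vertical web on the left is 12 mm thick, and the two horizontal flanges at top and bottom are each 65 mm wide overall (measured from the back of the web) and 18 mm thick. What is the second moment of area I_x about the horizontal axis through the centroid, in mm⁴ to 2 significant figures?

Treat the section as a set of non-overlapping primitives; coordinates are from the bounding-box lower-left.
Web: 12 × 140, A = 1 680 mm², y = 70 mm, Ī = 2 744 000 mm⁴.
Top flange (beyond web): 53 × 18, A = 954 mm², y = 131 mm, Ī = 25 758 mm⁴.
Bottom flange (beyond web): 53 × 18, A = 954 mm², y = 9 mm, Ī = 25 758 mm⁴.
By symmetry the centroid is at mid-height, ȳ = 70 mm.
Transfer each piece to the horizontal axis through the centroid using Ī + A·d² with d = y − 70:
  web: d = 0 mm → contributes +2 744 000 mm⁴
  top flange (beyond web): d = 61 mm → contributes +3 575 592 mm⁴
  bottom flange (beyond web): d = -61 mm → contributes +3 575 592 mm⁴
Total I = 9 895 184 mm⁴.

I_x ≈ 9.9 × 10⁶ mm⁴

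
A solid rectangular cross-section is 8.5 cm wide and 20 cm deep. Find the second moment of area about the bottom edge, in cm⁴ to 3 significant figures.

I_base ≈ 2.27 × 10⁴ cm⁴

The section: 8.5 × 20, A = 170 cm², y = 10 cm, Ī = 5666.7 cm⁴.
Transfer it to a horizontal axis along the bottom face using Ī + A·d² with d = y − 0:
  the section: d = 10 cm → contributes +22 667 cm⁴
Total I = 22 667 cm⁴.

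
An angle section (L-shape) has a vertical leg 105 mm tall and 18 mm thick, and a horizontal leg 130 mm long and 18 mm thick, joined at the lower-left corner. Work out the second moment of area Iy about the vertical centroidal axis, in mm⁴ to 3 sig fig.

Break the section into simple shapes (no overlaps), measuring from the bottom-left corner of the bounding box.
Vertical leg: 18 × 105, A = 1 890 mm², x = 9 mm, Ī = 51 030 mm⁴.
Horizontal leg (remainder): 112 × 18, A = 2 016 mm², x = 74 mm, Ī = 2 107 392 mm⁴.
Centroid: x̄ = ΣA·x / ΣA = 42.548 mm.
Transfer each piece to the vertical centroidal axis using Ī + A·d² with d = x − 42.548:
  vertical leg: d = -33.548 mm → contributes +2 178 214 mm⁴
  horizontal leg (remainder): d = 31.452 mm → contributes +4 101 627 mm⁴
Total I = 6 279 841 mm⁴.

Iy ≈ 6.28 × 10⁶ mm⁴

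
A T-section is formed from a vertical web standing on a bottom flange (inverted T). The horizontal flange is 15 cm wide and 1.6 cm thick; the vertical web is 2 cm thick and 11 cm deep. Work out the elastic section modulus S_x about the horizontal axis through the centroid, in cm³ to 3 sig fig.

S_x ≈ 77.7 cm³

Decompose the section into non-overlapping parts with the origin at the bottom-left of its bounding rectangle.
Flange: 15 × 1.6, A = 24 cm², y = 0.8 cm, Ī = 5.12 cm⁴.
Web: 2 × 11, A = 22 cm², y = 7.1 cm, Ī = 221.83 cm⁴.
Centroid: ȳ = ΣA·y / ΣA = 3.813 cm.
Transfer each piece to the horizontal axis through the centroid using Ī + A·d² with d = y − 3.813:
  flange: d = -3.013 cm → contributes +223 cm⁴
  web: d = 3.287 cm → contributes +459.52 cm⁴
Total I = 682.53 cm⁴.
Extreme fibre distance c = 8.787 cm; S = I/c = 77.675 cm³.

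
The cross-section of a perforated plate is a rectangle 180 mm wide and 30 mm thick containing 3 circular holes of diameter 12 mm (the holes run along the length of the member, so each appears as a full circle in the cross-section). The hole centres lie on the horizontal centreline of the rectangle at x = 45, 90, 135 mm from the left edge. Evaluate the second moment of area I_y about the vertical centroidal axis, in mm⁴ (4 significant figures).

Decompose the section into non-overlapping parts with the origin at the bottom-left of its bounding rectangle.
Plate: 180 × 30, A = 5 400 mm², x = 90 mm, Ī = 14 580 000 mm⁴.
Hole 1 (subtracted): ⌀12, A = 113.097 mm², x = 45 mm, Ī = 1017.88 mm⁴.
Hole 2 (subtracted): ⌀12, A = 113.097 mm², x = 90 mm, Ī = 1017.88 mm⁴.
Hole 3 (subtracted): ⌀12, A = 113.097 mm², x = 135 mm, Ī = 1017.88 mm⁴.
By symmetry the centroid is at mid-width, x̄ = 90 mm.
Transfer each piece to the vertical centroidal axis using Ī + A·d² with d = x − 90:
  plate: d = 0 mm → contributes +14 580 000 mm⁴
  hole 1: d = -45 mm → contributes −230 040 mm⁴
  hole 2: d = 0 mm → contributes −1017.88 mm⁴
  hole 3: d = 45 mm → contributes −230 040 mm⁴
Total I = 14 118 902 mm⁴.

I_y ≈ 1.412 × 10⁷ mm⁴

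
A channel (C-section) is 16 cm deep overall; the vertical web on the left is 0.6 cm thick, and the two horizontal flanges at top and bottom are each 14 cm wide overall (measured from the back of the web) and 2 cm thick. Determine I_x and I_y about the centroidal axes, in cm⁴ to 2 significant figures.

I_x ≈ 2800 cm⁴, I_y ≈ 1200 cm⁴

Break the section into simple shapes (no overlaps), measuring from the bottom-left corner of the bounding box.
Web: 0.6 × 16, A = 9.6 cm², y = 8 cm, Ī = 204.8 cm⁴.
Top flange (beyond web): 13.4 × 2, A = 26.8 cm², y = 15 cm, Ī = 8.933 cm⁴.
Bottom flange (beyond web): 13.4 × 2, A = 26.8 cm², y = 1 cm, Ī = 8.933 cm⁴.
By symmetry the centroid is at mid-height, ȳ = 8 cm.
Transfer each piece to the centroidal x-axis using Ī + A·d² with d = y − 8:
  web: d = 0 cm → contributes +204.8 cm⁴
  top flange (beyond web): d = 7 cm → contributes +1 322 cm⁴
  bottom flange (beyond web): d = -7 cm → contributes +1 322 cm⁴
Total I = 2 849 cm⁴.
For the y-axis: x̄ = 6.237 cm.
Repeating about the centroidal y-axis gives I_y = 1 201 cm⁴.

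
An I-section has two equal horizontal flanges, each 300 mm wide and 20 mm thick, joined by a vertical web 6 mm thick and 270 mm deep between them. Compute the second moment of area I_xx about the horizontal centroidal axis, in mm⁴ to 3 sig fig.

I_xx ≈ 2.63 × 10⁸ mm⁴

Split into non-overlapping primitives; take the origin at the lower-left of the bounding box.
Bottom flange: 300 × 20, A = 6 000 mm², y = 10 mm, Ī = 200 000 mm⁴.
Web: 6 × 270, A = 1 620 mm², y = 155 mm, Ī = 9 841 500 mm⁴.
Top flange: 300 × 20, A = 6 000 mm², y = 300 mm, Ī = 200 000 mm⁴.
By symmetry the centroid is at mid-height, ȳ = 155 mm.
Transfer each piece to the horizontal centroidal axis using Ī + A·d² with d = y − 155:
  bottom flange: d = -145 mm → contributes +126 350 000 mm⁴
  web: d = 0 mm → contributes +9 841 500 mm⁴
  top flange: d = 145 mm → contributes +126 350 000 mm⁴
Total I = 262 541 500 mm⁴.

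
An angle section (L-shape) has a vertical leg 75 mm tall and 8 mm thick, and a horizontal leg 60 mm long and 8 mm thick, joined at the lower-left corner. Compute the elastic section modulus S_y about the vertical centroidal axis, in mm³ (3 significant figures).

Break the section into simple shapes (no overlaps), measuring from the bottom-left corner of the bounding box.
Vertical leg: 8 × 75, A = 600 mm², x = 4 mm, Ī = 3 200 mm⁴.
Horizontal leg (remainder): 52 × 8, A = 416 mm², x = 34 mm, Ī = 93 739 mm⁴.
Centroid: x̄ = ΣA·x / ΣA = 16.283 mm.
Transfer each piece to the vertical centroidal axis using Ī + A·d² with d = x − 16.283:
  vertical leg: d = -12.283 mm → contributes +93 730 mm⁴
  horizontal leg (remainder): d = 17.717 mm → contributes +224 311 mm⁴
Total I = 318 041 mm⁴.
Extreme fibre distance c = 43.717 mm; S = I/c = 7275.1 mm³.

S_y ≈ 7280 mm³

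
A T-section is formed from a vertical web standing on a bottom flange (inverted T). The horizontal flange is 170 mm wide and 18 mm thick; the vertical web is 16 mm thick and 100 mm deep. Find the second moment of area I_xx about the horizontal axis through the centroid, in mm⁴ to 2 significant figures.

I_xx ≈ 5.1 × 10⁶ mm⁴

Decompose the section into non-overlapping parts with the origin at the bottom-left of its bounding rectangle.
Flange: 170 × 18, A = 3 060 mm², y = 9 mm, Ī = 82 620 mm⁴.
Web: 16 × 100, A = 1 600 mm², y = 68 mm, Ī = 1 333 333 mm⁴.
Centroid: ȳ = ΣA·y / ΣA = 29.26 mm.
Transfer each piece to the horizontal axis through the centroid using Ī + A·d² with d = y − 29.26:
  flange: d = -20.26 mm → contributes +1 338 342 mm⁴
  web: d = 38.74 mm → contributes +3 734 902 mm⁴
Total I = 5 073 244 mm⁴.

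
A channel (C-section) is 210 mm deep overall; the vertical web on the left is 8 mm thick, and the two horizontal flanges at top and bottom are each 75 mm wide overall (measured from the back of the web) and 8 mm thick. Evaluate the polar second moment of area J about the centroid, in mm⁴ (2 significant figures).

J ≈ 1.8 × 10⁷ mm⁴

Split into non-overlapping primitives; take the origin at the lower-left of the bounding box.
Web: 8 × 210, A = 1 680 mm², y = 105 mm, Ī = 6 174 000 mm⁴.
Top flange (beyond web): 67 × 8, A = 536 mm², y = 206 mm, Ī = 2 859 mm⁴.
Bottom flange (beyond web): 67 × 8, A = 536 mm², y = 4 mm, Ī = 2 859 mm⁴.
By symmetry the centroid is at mid-height, ȳ = 105 mm.
Transfer each piece to the centroidal x-axis using Ī + A·d² with d = y − 105:
  web: d = 0 mm → contributes +6 174 000 mm⁴
  top flange (beyond web): d = 101 mm → contributes +5 470 595 mm⁴
  bottom flange (beyond web): d = -101 mm → contributes +5 470 595 mm⁴
Total I = 17 115 189 mm⁴.
For the y-axis: x̄ = 18.61 mm.
Repeating about the centroidal y-axis gives I_y = 1 330 253 mm⁴.
Polar second moment: J = I_x + I_y = 18 445 443 mm⁴.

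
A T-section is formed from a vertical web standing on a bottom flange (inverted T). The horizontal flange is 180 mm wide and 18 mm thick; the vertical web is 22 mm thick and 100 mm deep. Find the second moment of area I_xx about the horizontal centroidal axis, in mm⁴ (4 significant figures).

I_xx ≈ 6.482 × 10⁶ mm⁴

Split into non-overlapping primitives; take the origin at the lower-left of the bounding box.
Flange: 180 × 18, A = 3 240 mm², y = 9 mm, Ī = 87 480 mm⁴.
Web: 22 × 100, A = 2 200 mm², y = 68 mm, Ī = 1 833 333 mm⁴.
Centroid: ȳ = ΣA·y / ΣA = 32.8603 mm.
Transfer each piece to the horizontal centroidal axis using Ī + A·d² with d = y − 32.8603:
  flange: d = -23.8603 mm → contributes +1 932 056 mm⁴
  web: d = 35.1397 mm → contributes +4 549 891 mm⁴
Total I = 6 481 947 mm⁴.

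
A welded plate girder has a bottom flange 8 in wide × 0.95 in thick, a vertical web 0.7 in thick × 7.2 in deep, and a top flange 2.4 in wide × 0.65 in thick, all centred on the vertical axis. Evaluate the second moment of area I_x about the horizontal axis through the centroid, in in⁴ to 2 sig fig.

I_x ≈ 130 in⁴

Decompose the section into non-overlapping parts with the origin at the bottom-left of its bounding rectangle.
Bottom plate: 8 × 0.95, A = 7.6 in², y = 0.475 in, Ī = 0.5716 in⁴.
Web plate: 0.7 × 7.2, A = 5.04 in², y = 4.55 in, Ī = 21.77 in⁴.
Top plate: 2.4 × 0.65, A = 1.56 in², y = 8.475 in, Ī = 0.05493 in⁴.
Centroid: ȳ = ΣA·y / ΣA = 2.8 in.
Transfer each piece to the horizontal axis through the centroid using Ī + A·d² with d = y − 2.8:
  bottom plate: d = -2.325 in → contributes +41.66 in⁴
  web plate: d = 1.75 in → contributes +37.2 in⁴
  top plate: d = 5.675 in → contributes +50.29 in⁴
Total I = 129.2 in⁴.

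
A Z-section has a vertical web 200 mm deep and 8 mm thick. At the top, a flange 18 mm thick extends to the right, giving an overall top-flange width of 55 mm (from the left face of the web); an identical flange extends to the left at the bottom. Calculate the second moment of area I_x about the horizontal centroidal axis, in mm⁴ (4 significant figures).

Treat the section as a set of non-overlapping primitives; coordinates are from the bounding-box lower-left.
Web: 8 × 200, A = 1 600 mm², y = 100 mm, Ī = 5 333 333 mm⁴.
Top flange (beyond web): 47 × 18, A = 846 mm², y = 191 mm, Ī = 22 842 mm⁴.
Bottom flange (beyond web): 47 × 18, A = 846 mm², y = 9 mm, Ī = 22 842 mm⁴.
Centroid: ȳ = ΣA·y / ΣA = 100 mm.
Transfer each piece to the horizontal centroidal axis using Ī + A·d² with d = y − 100:
  web: d = 0 mm → contributes +5 333 333 mm⁴
  top flange (beyond web): d = 91 mm → contributes +7 028 568 mm⁴
  bottom flange (beyond web): d = -91 mm → contributes +7 028 568 mm⁴
Total I = 19 390 469 mm⁴.

I_x ≈ 1.939 × 10⁷ mm⁴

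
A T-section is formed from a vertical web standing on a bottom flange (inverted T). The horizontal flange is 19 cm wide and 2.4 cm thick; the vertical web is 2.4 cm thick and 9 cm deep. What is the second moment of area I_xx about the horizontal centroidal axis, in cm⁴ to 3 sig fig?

I_xx ≈ 644 cm⁴

Decompose the section into non-overlapping parts with the origin at the bottom-left of its bounding rectangle.
Flange: 19 × 2.4, A = 45.6 cm², y = 1.2 cm, Ī = 21.888 cm⁴.
Web: 2.4 × 9, A = 21.6 cm², y = 6.9 cm, Ī = 145.8 cm⁴.
Centroid: ȳ = ΣA·y / ΣA = 3.0321 cm.
Transfer each piece to the horizontal centroidal axis using Ī + A·d² with d = y − 3.0321:
  flange: d = -1.8321 cm → contributes +174.96 cm⁴
  web: d = 3.8679 cm → contributes +468.94 cm⁴
Total I = 643.9 cm⁴.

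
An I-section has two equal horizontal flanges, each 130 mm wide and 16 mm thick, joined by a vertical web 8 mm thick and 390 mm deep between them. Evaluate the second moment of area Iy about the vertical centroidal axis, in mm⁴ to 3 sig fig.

Treat the section as a set of non-overlapping primitives; coordinates are from the bounding-box lower-left.
Bottom flange: 130 × 16, A = 2 080 mm², x = 65 mm, Ī = 2 929 333 mm⁴.
Web: 8 × 390, A = 3 120 mm², x = 65 mm, Ī = 16 640 mm⁴.
Top flange: 130 × 16, A = 2 080 mm², x = 65 mm, Ī = 2 929 333 mm⁴.
By symmetry the centroid is at mid-width, x̄ = 65 mm.
All pieces are centred on the vertical centroidal axis, so I = ΣĪ = 5 875 307 mm⁴.

Iy ≈ 5.88 × 10⁶ mm⁴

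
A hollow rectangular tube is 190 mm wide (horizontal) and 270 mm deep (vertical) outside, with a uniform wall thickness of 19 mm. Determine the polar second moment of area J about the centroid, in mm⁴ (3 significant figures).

Treat the section as a set of non-overlapping primitives; coordinates are from the bounding-box lower-left.
Outer rectangle: 190 × 270, A = 51 300 mm², y = 135 mm, Ī = 311 647 500 mm⁴.
Inner void (subtracted): 152 × 232, A = 35 264 mm², y = 135 mm, Ī = 158 170 795 mm⁴.
By symmetry the centroid is at mid-height, ȳ = 135 mm.
All pieces are centred on the centroidal x-axis, so I = ΣĪ (holes subtracted) = 153 476 705 mm⁴.
Repeating about the centroidal y-axis gives I_y = 86 432 545 mm⁴.
Polar second moment: J = I_x + I_y = 239 909 251 mm⁴.

J ≈ 2.40 × 10⁸ mm⁴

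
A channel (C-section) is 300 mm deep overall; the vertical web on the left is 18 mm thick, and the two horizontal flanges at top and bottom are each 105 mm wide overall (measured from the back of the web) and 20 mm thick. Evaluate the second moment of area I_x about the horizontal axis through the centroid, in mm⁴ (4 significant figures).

I_x ≈ 1.088 × 10⁸ mm⁴

Split into non-overlapping primitives; take the origin at the lower-left of the bounding box.
Web: 18 × 300, A = 5 400 mm², y = 150 mm, Ī = 40 500 000 mm⁴.
Top flange (beyond web): 87 × 20, A = 1 740 mm², y = 290 mm, Ī = 58 000 mm⁴.
Bottom flange (beyond web): 87 × 20, A = 1 740 mm², y = 10 mm, Ī = 58 000 mm⁴.
By symmetry the centroid is at mid-height, ȳ = 150 mm.
Transfer each piece to the horizontal axis through the centroid using Ī + A·d² with d = y − 150:
  web: d = 0 mm → contributes +40 500 000 mm⁴
  top flange (beyond web): d = 140 mm → contributes +34 162 000 mm⁴
  bottom flange (beyond web): d = -140 mm → contributes +34 162 000 mm⁴
Total I = 108 824 000 mm⁴.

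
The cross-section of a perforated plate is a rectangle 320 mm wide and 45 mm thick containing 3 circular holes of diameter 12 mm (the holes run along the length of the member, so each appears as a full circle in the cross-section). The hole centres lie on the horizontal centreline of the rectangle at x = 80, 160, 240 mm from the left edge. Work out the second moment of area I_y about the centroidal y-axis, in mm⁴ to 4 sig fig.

Treat the section as a set of non-overlapping primitives; coordinates are from the bounding-box lower-left.
Plate: 320 × 45, A = 14 400 mm², x = 160 mm, Ī = 122 880 000 mm⁴.
Hole 1 (subtracted): ⌀12, A = 113.097 mm², x = 80 mm, Ī = 1017.88 mm⁴.
Hole 2 (subtracted): ⌀12, A = 113.097 mm², x = 160 mm, Ī = 1017.88 mm⁴.
Hole 3 (subtracted): ⌀12, A = 113.097 mm², x = 240 mm, Ī = 1017.88 mm⁴.
By symmetry the centroid is at mid-width, x̄ = 160 mm.
Transfer each piece to the centroidal y-axis using Ī + A·d² with d = x − 160:
  plate: d = 0 mm → contributes +122 880 000 mm⁴
  hole 1: d = -80 mm → contributes −724 841 mm⁴
  hole 2: d = 0 mm → contributes −1017.88 mm⁴
  hole 3: d = 80 mm → contributes −724 841 mm⁴
Total I = 121 429 300 mm⁴.

I_y ≈ 1.214 × 10⁸ mm⁴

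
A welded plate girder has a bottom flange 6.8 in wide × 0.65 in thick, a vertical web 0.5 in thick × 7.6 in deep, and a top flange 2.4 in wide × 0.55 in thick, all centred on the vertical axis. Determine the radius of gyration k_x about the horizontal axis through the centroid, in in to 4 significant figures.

k_x ≈ 3.210 in

Decompose the section into non-overlapping parts with the origin at the bottom-left of its bounding rectangle.
Bottom plate: 6.8 × 0.65, A = 4.42 in², y = 0.325 in, Ī = 0.155621 in⁴.
Web plate: 0.5 × 7.6, A = 3.8 in², y = 4.45 in, Ī = 18.2907 in⁴.
Top plate: 2.4 × 0.55, A = 1.32 in², y = 8.525 in, Ī = 0.033275 in⁴.
Centroid: ȳ = ΣA·y / ΣA = 3.10267 in.
Transfer each piece to the horizontal axis through the centroid using Ī + A·d² with d = y − 3.10267:
  bottom plate: d = -2.77767 in → contributes +34.258 in⁴
  web plate: d = 1.34733 in → contributes +25.1888 in⁴
  top plate: d = 5.42233 in → contributes +38.8434 in⁴
Total I = 98.2902 in⁴.
Radius of gyration: k = √(I/A) = √(98.2902 / 9.54) = 3.20982 in.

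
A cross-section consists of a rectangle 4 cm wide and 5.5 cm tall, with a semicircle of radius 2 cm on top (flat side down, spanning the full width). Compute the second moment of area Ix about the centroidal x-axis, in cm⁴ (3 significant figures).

Ix ≈ 121 cm⁴

Decompose the section into non-overlapping parts with the origin at the bottom-left of its bounding rectangle.
Rectangular body: 4 × 5.5, A = 22 cm², y = 2.75 cm, Ī = 55.458 cm⁴.
Semicircular cap: semicircle r = 2, A = 6.2832 cm², y = 6.3488 cm, Ī = 1.7561 cm⁴.
Centroid: ȳ = ΣA·y / ΣA = 3.5495 cm.
Transfer each piece to the centroidal x-axis using Ī + A·d² with d = y − 3.5495:
  rectangular body: d = -0.79949 cm → contributes +69.52 cm⁴
  semicircular cap: d = 2.7993 cm → contributes +50.993 cm⁴
Total I = 120.51 cm⁴.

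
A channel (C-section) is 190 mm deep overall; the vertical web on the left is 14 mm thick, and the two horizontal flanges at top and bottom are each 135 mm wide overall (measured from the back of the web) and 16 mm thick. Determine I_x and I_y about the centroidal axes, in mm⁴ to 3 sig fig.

I_x ≈ 3.74 × 10⁷ mm⁴, I_y ≈ 1.20 × 10⁷ mm⁴

Treat the section as a set of non-overlapping primitives; coordinates are from the bounding-box lower-left.
Web: 14 × 190, A = 2 660 mm², y = 95 mm, Ī = 8 002 167 mm⁴.
Top flange (beyond web): 121 × 16, A = 1 936 mm², y = 182 mm, Ī = 41 301 mm⁴.
Bottom flange (beyond web): 121 × 16, A = 1 936 mm², y = 8 mm, Ī = 41 301 mm⁴.
By symmetry the centroid is at mid-height, ȳ = 95 mm.
Transfer each piece to the centroidal x-axis using Ī + A·d² with d = y − 95:
  web: d = 0 mm → contributes +8 002 167 mm⁴
  top flange (beyond web): d = 87 mm → contributes +14 694 885 mm⁴
  bottom flange (beyond web): d = -87 mm → contributes +14 694 885 mm⁴
Total I = 37 391 937 mm⁴.
For the y-axis: x̄ = 47.012 mm.
Repeating about the centroidal y-axis gives I_y = 11 951 808 mm⁴.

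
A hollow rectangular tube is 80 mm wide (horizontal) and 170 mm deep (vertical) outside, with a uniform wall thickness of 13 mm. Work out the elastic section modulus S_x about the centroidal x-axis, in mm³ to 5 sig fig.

S_x ≈ 2.2725 × 10⁵ mm³

Split into non-overlapping primitives; take the origin at the lower-left of the bounding box.
Outer rectangle: 80 × 170, A = 13 600 mm², y = 85 mm, Ī = 32 753 333 mm⁴.
Inner void (subtracted): 54 × 144, A = 7 776 mm², y = 85 mm, Ī = 13 436 928 mm⁴.
By symmetry the centroid is at mid-height, ȳ = 85 mm.
All pieces are centred on the centroidal x-axis, so I = ΣĪ (holes subtracted) = 19 316 405 mm⁴.
Extreme fibre distance c = 85 mm; S = I/c = 227251.8 mm³.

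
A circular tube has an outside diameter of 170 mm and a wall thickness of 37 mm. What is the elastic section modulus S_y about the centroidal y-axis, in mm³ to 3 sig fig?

S_y ≈ 4.33 × 10⁵ mm³

Treat the section as a set of non-overlapping primitives; coordinates are from the bounding-box lower-left.
Outer circle: ⌀170, A = 22 698 mm², x = 85 mm, Ī = 40 998 275 mm⁴.
Bore (subtracted): ⌀96, A = 7238.2 mm², x = 85 mm, Ī = 4 169 220 mm⁴.
By symmetry the centroid is at mid-width, x̄ = 85 mm.
All pieces are centred on the centroidal y-axis, so I = ΣĪ (holes subtracted) = 36 829 055 mm⁴.
Extreme fibre distance c = 85 mm; S = I/c = 433 283 mm³.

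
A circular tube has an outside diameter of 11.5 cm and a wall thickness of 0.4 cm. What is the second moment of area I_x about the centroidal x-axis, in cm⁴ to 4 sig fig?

I_x ≈ 215.1 cm⁴

Split into non-overlapping primitives; take the origin at the lower-left of the bounding box.
Outer circle: ⌀11.5, A = 103.869 cm², y = 5.75 cm, Ī = 858.541 cm⁴.
Bore (subtracted): ⌀10.7, A = 89.9202 cm², y = 5.75 cm, Ī = 643.435 cm⁴.
By symmetry the centroid is at mid-height, ȳ = 5.75 cm.
All pieces are centred on the centroidal x-axis, so I = ΣĪ (holes subtracted) = 215.106 cm⁴.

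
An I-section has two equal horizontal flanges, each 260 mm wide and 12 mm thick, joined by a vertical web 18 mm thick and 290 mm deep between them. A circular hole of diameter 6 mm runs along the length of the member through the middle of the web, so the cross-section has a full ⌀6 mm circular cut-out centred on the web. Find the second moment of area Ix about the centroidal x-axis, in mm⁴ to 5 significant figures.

Split into non-overlapping primitives; take the origin at the lower-left of the bounding box.
Bottom flange: 260 × 12, A = 3 120 mm², y = 6 mm, Ī = 37 440 mm⁴.
Web: 18 × 290, A = 5 220 mm², y = 157 mm, Ī = 36 583 500 mm⁴.
Top flange: 260 × 12, A = 3 120 mm², y = 308 mm, Ī = 37 440 mm⁴.
Hole (subtracted): ⌀6, A = 28.27433 mm², y = 157 mm, Ī = 63.61725 mm⁴.
By symmetry the centroid is at mid-height, ȳ = 157 mm.
Transfer each piece to the centroidal x-axis using Ī + A·d² with d = y − 157:
  bottom flange: d = -151 mm → contributes +71 176 560 mm⁴
  web: d = 0 mm → contributes +36 583 500 mm⁴
  top flange: d = 151 mm → contributes +71 176 560 mm⁴
  hole: d = 0 mm → contributes −63.61725 mm⁴
Total I = 178 936 556 mm⁴.

Ix ≈ 1.7894 × 10⁸ mm⁴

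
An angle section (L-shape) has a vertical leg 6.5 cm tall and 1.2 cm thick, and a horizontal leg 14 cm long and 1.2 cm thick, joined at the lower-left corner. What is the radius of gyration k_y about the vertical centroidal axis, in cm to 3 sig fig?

Split into non-overlapping primitives; take the origin at the lower-left of the bounding box.
Vertical leg: 1.2 × 6.5, A = 7.8 cm², x = 0.6 cm, Ī = 0.936 cm⁴.
Horizontal leg (remainder): 12.8 × 1.2, A = 15.36 cm², x = 7.6 cm, Ī = 209.72 cm⁴.
Centroid: x̄ = ΣA·x / ΣA = 5.2425 cm.
Transfer each piece to the vertical centroidal axis using Ī + A·d² with d = x − 5.2425:
  vertical leg: d = -4.6425 cm → contributes +169.05 cm⁴
  horizontal leg (remainder): d = 2.3575 cm → contributes +295.08 cm⁴
Total I = 464.13 cm⁴.
Radius of gyration: k = √(I/A) = √(464.13 / 23.16) = 4.4766 cm.

k_y ≈ 4.48 cm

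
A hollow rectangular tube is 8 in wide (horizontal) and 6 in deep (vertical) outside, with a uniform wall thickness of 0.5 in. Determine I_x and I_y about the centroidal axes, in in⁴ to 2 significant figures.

I_x ≈ 71 in⁴, I_y ≈ 110 in⁴

Break the section into simple shapes (no overlaps), measuring from the bottom-left corner of the bounding box.
Outer rectangle: 8 × 6, A = 48 in², y = 3 in, Ī = 144 in⁴.
Inner void (subtracted): 7 × 5, A = 35 in², y = 3 in, Ī = 72.92 in⁴.
By symmetry the centroid is at mid-height, ȳ = 3 in.
All pieces are centred on the centroidal x-axis, so I = ΣĪ (holes subtracted) = 71.08 in⁴.
Repeating about the centroidal y-axis gives I_y = 113.1 in⁴.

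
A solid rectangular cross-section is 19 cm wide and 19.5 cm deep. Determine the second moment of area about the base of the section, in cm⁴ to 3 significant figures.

The section: 19 × 19.5, A = 370.5 cm², y = 9.75 cm, Ī = 11 740 cm⁴.
Transfer it to the bottom edge using Ī + A·d² with d = y − 0:
  the section: d = 9.75 cm → contributes +46 961 cm⁴
Total I = 46 961 cm⁴.

I_base ≈ 4.70 × 10⁴ cm⁴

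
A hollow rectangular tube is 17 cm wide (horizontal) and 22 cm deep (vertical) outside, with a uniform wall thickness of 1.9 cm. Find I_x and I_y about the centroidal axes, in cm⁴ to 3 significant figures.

I_x ≈ 8450 cm⁴, I_y ≈ 5520 cm⁴

Break the section into simple shapes (no overlaps), measuring from the bottom-left corner of the bounding box.
Outer rectangle: 17 × 22, A = 374 cm², y = 11 cm, Ī = 15 085 cm⁴.
Inner void (subtracted): 13.2 × 18.2, A = 240.24 cm², y = 11 cm, Ī = 6631.4 cm⁴.
By symmetry the centroid is at mid-height, ȳ = 11 cm.
All pieces are centred on the centroidal x-axis, so I = ΣĪ (holes subtracted) = 8453.2 cm⁴.
Repeating about the centroidal y-axis gives I_y = 5518.9 cm⁴.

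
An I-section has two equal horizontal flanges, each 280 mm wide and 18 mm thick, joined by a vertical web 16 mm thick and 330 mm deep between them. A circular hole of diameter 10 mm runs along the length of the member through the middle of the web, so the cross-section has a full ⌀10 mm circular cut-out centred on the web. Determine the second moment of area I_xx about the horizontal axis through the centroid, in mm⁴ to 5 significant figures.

Treat the section as a set of non-overlapping primitives; coordinates are from the bounding-box lower-left.
Bottom flange: 280 × 18, A = 5 040 mm², y = 9 mm, Ī = 136 080 mm⁴.
Web: 16 × 330, A = 5 280 mm², y = 183 mm, Ī = 47 916 000 mm⁴.
Top flange: 280 × 18, A = 5 040 mm², y = 357 mm, Ī = 136 080 mm⁴.
Hole (subtracted): ⌀10, A = 78.53982 mm², y = 183 mm, Ī = 490.8739 mm⁴.
By symmetry the centroid is at mid-height, ȳ = 183 mm.
Transfer each piece to the horizontal axis through the centroid using Ī + A·d² with d = y − 183:
  bottom flange: d = -174 mm → contributes +152 727 120 mm⁴
  web: d = 0 mm → contributes +47 916 000 mm⁴
  top flange: d = 174 mm → contributes +152 727 120 mm⁴
  hole: d = 0 mm → contributes −490.8739 mm⁴
Total I = 353 369 749 mm⁴.

I_xx ≈ 3.5337 × 10⁸ mm⁴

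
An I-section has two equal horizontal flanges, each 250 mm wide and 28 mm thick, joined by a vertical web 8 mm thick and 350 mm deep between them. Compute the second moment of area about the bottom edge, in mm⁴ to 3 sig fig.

Break the section into simple shapes (no overlaps), measuring from the bottom-left corner of the bounding box.
Bottom flange: 250 × 28, A = 7 000 mm², y = 14 mm, Ī = 457 333 mm⁴.
Web: 8 × 350, A = 2 800 mm², y = 203 mm, Ī = 28 583 333 mm⁴.
Top flange: 250 × 28, A = 7 000 mm², y = 392 mm, Ī = 457 333 mm⁴.
Transfer each piece to the bottom edge using Ī + A·d² with d = y − 0:
  bottom flange: d = 14 mm → contributes +1 829 333 mm⁴
  web: d = 203 mm → contributes +143 968 533 mm⁴
  top flange: d = 392 mm → contributes +1 076 105 333 mm⁴
Total I = 1 221 903 200 mm⁴.

I_base ≈ 1.22 × 10⁹ mm⁴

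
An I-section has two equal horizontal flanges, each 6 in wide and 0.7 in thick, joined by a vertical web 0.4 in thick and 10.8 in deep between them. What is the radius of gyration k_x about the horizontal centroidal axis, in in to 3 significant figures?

Treat the section as a set of non-overlapping primitives; coordinates are from the bounding-box lower-left.
Bottom flange: 6 × 0.7, A = 4.2 in², y = 0.35 in, Ī = 0.1715 in⁴.
Web: 0.4 × 10.8, A = 4.32 in², y = 6.1 in, Ī = 41.99 in⁴.
Top flange: 6 × 0.7, A = 4.2 in², y = 11.85 in, Ī = 0.1715 in⁴.
By symmetry the centroid is at mid-height, ȳ = 6.1 in.
Transfer each piece to the horizontal centroidal axis using Ī + A·d² with d = y − 6.1:
  bottom flange: d = -5.75 in → contributes +139.03 in⁴
  web: d = 0 in → contributes +41.99 in⁴
  top flange: d = 5.75 in → contributes +139.03 in⁴
Total I = 320.06 in⁴.
Radius of gyration: k = √(I/A) = √(320.06 / 12.72) = 5.0162 in.

k_x ≈ 5.02 in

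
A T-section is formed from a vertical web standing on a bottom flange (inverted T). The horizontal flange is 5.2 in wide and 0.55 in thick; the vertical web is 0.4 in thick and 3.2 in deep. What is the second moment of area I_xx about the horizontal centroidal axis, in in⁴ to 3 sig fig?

I_xx ≈ 4.27 in⁴

Decompose the section into non-overlapping parts with the origin at the bottom-left of its bounding rectangle.
Flange: 5.2 × 0.55, A = 2.86 in², y = 0.275 in, Ī = 0.072096 in⁴.
Web: 0.4 × 3.2, A = 1.28 in², y = 2.15 in, Ī = 1.0923 in⁴.
Centroid: ȳ = ΣA·y / ΣA = 0.85471 in.
Transfer each piece to the horizontal centroidal axis using Ī + A·d² with d = y − 0.85471:
  flange: d = -0.57971 in → contributes +1.0332 in⁴
  web: d = 1.2953 in → contributes +3.2398 in⁴
Total I = 4.2731 in⁴.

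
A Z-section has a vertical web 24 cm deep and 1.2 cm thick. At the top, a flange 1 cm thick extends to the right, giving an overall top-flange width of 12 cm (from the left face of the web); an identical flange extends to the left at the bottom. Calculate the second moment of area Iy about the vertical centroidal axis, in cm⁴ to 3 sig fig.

Iy ≈ 991 cm⁴

Split into non-overlapping primitives; take the origin at the lower-left of the bounding box.
Web: 1.2 × 24, A = 28.8 cm², x = 11.4 cm, Ī = 3.456 cm⁴.
Top flange (beyond web): 10.8 × 1, A = 10.8 cm², x = 17.4 cm, Ī = 104.98 cm⁴.
Bottom flange (beyond web): 10.8 × 1, A = 10.8 cm², x = 5.4 cm, Ī = 104.98 cm⁴.
Centroid: x̄ = ΣA·x / ΣA = 11.4 cm.
Transfer each piece to the vertical centroidal axis using Ī + A·d² with d = x − 11.4:
  web: d = 0 cm → contributes +3.456 cm⁴
  top flange (beyond web): d = 6 cm → contributes +493.78 cm⁴
  bottom flange (beyond web): d = -6 cm → contributes +493.78 cm⁴
Total I = 991.01 cm⁴.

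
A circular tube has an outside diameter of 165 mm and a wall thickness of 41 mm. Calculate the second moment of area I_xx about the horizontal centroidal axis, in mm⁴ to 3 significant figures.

I_xx ≈ 3.41 × 10⁷ mm⁴

Decompose the section into non-overlapping parts with the origin at the bottom-left of its bounding rectangle.
Outer circle: ⌀165, A = 21 382 mm², y = 82.5 mm, Ī = 36 383 601 mm⁴.
Bore (subtracted): ⌀83, A = 5410.6 mm², y = 82.5 mm, Ī = 2 329 605 mm⁴.
By symmetry the centroid is at mid-height, ȳ = 82.5 mm.
All pieces are centred on the horizontal centroidal axis, so I = ΣĪ (holes subtracted) = 34 053 996 mm⁴.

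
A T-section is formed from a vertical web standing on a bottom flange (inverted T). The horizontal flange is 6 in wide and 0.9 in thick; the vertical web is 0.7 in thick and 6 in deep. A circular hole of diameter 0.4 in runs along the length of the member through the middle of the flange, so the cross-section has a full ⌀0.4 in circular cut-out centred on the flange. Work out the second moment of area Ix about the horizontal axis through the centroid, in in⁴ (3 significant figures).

Ix ≈ 40.8 in⁴

Split into non-overlapping primitives; take the origin at the lower-left of the bounding box.
Flange: 6 × 0.9, A = 5.4 in², y = 0.45 in, Ī = 0.3645 in⁴.
Web: 0.7 × 6, A = 4.2 in², y = 3.9 in, Ī = 12.6 in⁴.
Hole (subtracted): ⌀0.4, A = 0.12566 in², y = 0.45 in, Ī = 0.0012566 in⁴.
Centroid: ȳ = ΣA·y / ΣA = 1.9794 in.
Transfer each piece to the horizontal axis through the centroid using Ī + A·d² with d = y − 1.9794:
  flange: d = -1.5294 in → contributes +12.995 in⁴
  web: d = 1.9206 in → contributes +28.093 in⁴
  hole: d = -1.5294 in → contributes −0.29519 in⁴
Total I = 40.793 in⁴.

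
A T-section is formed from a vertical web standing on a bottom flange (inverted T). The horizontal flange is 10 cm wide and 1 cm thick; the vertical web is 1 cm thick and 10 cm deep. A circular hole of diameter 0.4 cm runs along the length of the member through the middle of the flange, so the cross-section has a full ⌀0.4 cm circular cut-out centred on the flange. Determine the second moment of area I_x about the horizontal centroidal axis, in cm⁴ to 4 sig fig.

Decompose the section into non-overlapping parts with the origin at the bottom-left of its bounding rectangle.
Flange: 10 × 1, A = 10 cm², y = 0.5 cm, Ī = 0.833333 cm⁴.
Web: 1 × 10, A = 10 cm², y = 6 cm, Ī = 83.3333 cm⁴.
Hole (subtracted): ⌀0.4, A = 0.125664 cm², y = 0.5 cm, Ī = 0.00125664 cm⁴.
Centroid: ȳ = ΣA·y / ΣA = 3.26739 cm.
Transfer each piece to the horizontal centroidal axis using Ī + A·d² with d = y − 3.26739:
  flange: d = -2.76739 cm → contributes +77.4177 cm⁴
  web: d = 2.73261 cm → contributes +158.005 cm⁴
  hole: d = -2.76739 cm → contributes −0.963644 cm⁴
Total I = 234.459 cm⁴.

I_x ≈ 234.5 cm⁴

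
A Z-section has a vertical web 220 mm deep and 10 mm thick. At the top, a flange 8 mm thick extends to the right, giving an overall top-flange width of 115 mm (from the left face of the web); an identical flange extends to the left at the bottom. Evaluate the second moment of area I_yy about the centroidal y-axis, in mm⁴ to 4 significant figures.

I_yy ≈ 7.116 × 10⁶ mm⁴

Break the section into simple shapes (no overlaps), measuring from the bottom-left corner of the bounding box.
Web: 10 × 220, A = 2 200 mm², x = 110 mm, Ī = 18333.3 mm⁴.
Top flange (beyond web): 105 × 8, A = 840 mm², x = 167.5 mm, Ī = 771 750 mm⁴.
Bottom flange (beyond web): 105 × 8, A = 840 mm², x = 52.5 mm, Ī = 771 750 mm⁴.
Centroid: x̄ = ΣA·x / ΣA = 110 mm.
Transfer each piece to the centroidal y-axis using Ī + A·d² with d = x − 110:
  web: d = 0 mm → contributes +18333.3 mm⁴
  top flange (beyond web): d = 57.5 mm → contributes +3 549 000 mm⁴
  bottom flange (beyond web): d = -57.5 mm → contributes +3 549 000 mm⁴
Total I = 7 116 333 mm⁴.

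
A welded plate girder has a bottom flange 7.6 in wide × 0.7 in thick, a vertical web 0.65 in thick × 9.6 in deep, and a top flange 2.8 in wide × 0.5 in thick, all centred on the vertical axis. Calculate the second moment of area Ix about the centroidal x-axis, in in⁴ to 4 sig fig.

Break the section into simple shapes (no overlaps), measuring from the bottom-left corner of the bounding box.
Bottom plate: 7.6 × 0.7, A = 5.32 in², y = 0.35 in, Ī = 0.217233 in⁴.
Web plate: 0.65 × 9.6, A = 6.24 in², y = 5.5 in, Ī = 47.9232 in⁴.
Top plate: 2.8 × 0.5, A = 1.4 in², y = 10.55 in, Ī = 0.0291667 in⁴.
Centroid: ȳ = ΣA·y / ΣA = 3.93148 in.
Transfer each piece to the centroidal x-axis using Ī + A·d² with d = y − 3.93148:
  bottom plate: d = -3.58148 in → contributes +68.4569 in⁴
  web plate: d = 1.56852 in → contributes +63.2752 in⁴
  top plate: d = 6.61852 in → contributes +61.3559 in⁴
Total I = 193.088 in⁴.

Ix ≈ 193.1 in⁴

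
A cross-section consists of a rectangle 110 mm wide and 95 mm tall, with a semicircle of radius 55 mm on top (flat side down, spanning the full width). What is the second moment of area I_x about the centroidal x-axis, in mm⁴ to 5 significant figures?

I_x ≈ 2.5257 × 10⁷ mm⁴

Decompose the section into non-overlapping parts with the origin at the bottom-left of its bounding rectangle.
Rectangular body: 110 × 95, A = 10 450 mm², y = 47.5 mm, Ī = 7 859 271 mm⁴.
Semicircular cap: semicircle r = 55, A = 4751.659 mm², y = 118.3427 mm, Ī = 1 004 345 mm⁴.
Centroid: ȳ = ΣA·y / ΣA = 69.64367 mm.
Transfer each piece to the centroidal x-axis using Ī + A·d² with d = y − 69.64367:
  rectangular body: d = -22.14367 mm → contributes +12 983 344 mm⁴
  semicircular cap: d = 48.69906 mm → contributes +12 273 371 mm⁴
Total I = 25 256 715 mm⁴.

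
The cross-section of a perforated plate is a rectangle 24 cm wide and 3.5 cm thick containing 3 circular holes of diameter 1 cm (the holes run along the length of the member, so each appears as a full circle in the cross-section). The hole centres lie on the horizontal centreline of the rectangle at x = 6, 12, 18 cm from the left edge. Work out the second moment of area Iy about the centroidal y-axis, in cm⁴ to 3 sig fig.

Iy ≈ 3980 cm⁴

Treat the section as a set of non-overlapping primitives; coordinates are from the bounding-box lower-left.
Plate: 24 × 3.5, A = 84 cm², x = 12 cm, Ī = 4 032 cm⁴.
Hole 1 (subtracted): ⌀1, A = 0.7854 cm², x = 6 cm, Ī = 0.049087 cm⁴.
Hole 2 (subtracted): ⌀1, A = 0.7854 cm², x = 12 cm, Ī = 0.049087 cm⁴.
Hole 3 (subtracted): ⌀1, A = 0.7854 cm², x = 18 cm, Ī = 0.049087 cm⁴.
By symmetry the centroid is at mid-width, x̄ = 12 cm.
Transfer each piece to the centroidal y-axis using Ī + A·d² with d = x − 12:
  plate: d = 0 cm → contributes +4 032 cm⁴
  hole 1: d = -6 cm → contributes −28.323 cm⁴
  hole 2: d = 0 cm → contributes −0.049087 cm⁴
  hole 3: d = 6 cm → contributes −28.323 cm⁴
Total I = 3975.3 cm⁴.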